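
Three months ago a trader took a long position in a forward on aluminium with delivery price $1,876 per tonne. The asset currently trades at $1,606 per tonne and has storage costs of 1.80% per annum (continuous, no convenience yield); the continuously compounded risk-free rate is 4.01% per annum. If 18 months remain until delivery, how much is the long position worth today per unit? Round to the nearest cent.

Current fair forward for the remaining 18 months: F = S·e^((r + u)·T), (r + u) = 0.0401 + 0.0180 = 0.0581
F = 1606 · e^(0.0581 × 18/12) = 1606 × 1.09106033 = 1752.2429
Value of long forward = (F − K)·e^(−rT) = (1752.2429 − 1876) · e^(−0.0401·18/12)
= -123.7571 × 0.94162328 = -116.53

-$116.53 per tonne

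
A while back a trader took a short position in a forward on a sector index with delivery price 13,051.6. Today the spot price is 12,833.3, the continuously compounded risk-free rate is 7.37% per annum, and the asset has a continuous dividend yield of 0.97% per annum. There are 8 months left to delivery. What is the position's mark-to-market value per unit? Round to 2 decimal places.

Current fair forward for the remaining 8 months: F = S·e^((r − q)·T), (r − q) = 0.0737 − 0.0097 = 0.0640
F = 12833.3 · e^(0.0640 × 8/12) = 12833.3 × 1.04358997 = 13392.7032
Value of long forward = (F − K)·e^(−rT) = (13392.7032 − 13051.6) · e^(−0.0737·8/12)
= 341.1032 × 0.95205418 = 324.75
Short position value = −(long value) = -324.75

-324.75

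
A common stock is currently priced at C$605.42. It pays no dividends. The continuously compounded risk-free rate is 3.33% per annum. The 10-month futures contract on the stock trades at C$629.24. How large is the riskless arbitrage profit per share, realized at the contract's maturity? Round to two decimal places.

C$6.78 per share

Fair futures: F* = S·e^(carry·T), with carry = r = 0.0333
F* = 605.42 · e^(0.0333 × 10/12) = 605.42 · e^0.027750 = 605.42 × 1.028139 = C$622.4559
Market C$629.24 > fair C$622.4559: forward overpriced → cash-and-carry (buy spot, short the forward).
At maturity, profit = |F_mkt − F*| = |629.24 − 622.4559| = C$6.78 per share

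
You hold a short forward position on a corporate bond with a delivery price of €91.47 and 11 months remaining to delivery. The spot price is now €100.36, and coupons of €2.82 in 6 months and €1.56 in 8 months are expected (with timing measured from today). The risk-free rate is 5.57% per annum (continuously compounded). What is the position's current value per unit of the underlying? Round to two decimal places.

-€9.20

PV(remaining coupons) I = 2.82·e^(−0.0557·6/12) + 1.56·e^(−0.0557·8/12) = 4.2457
Current forward F = (S − I)·e^(rT) = (100.36 − 4.2457)·e^(0.0557·11/12) = 96.1143 × 1.052384 = 101.1492
Value (long) = (F − K)·e^(−rT) = (101.1492 − 91.47) × 0.950223 = 9.1974
Short position value = −(long value) = -€9.20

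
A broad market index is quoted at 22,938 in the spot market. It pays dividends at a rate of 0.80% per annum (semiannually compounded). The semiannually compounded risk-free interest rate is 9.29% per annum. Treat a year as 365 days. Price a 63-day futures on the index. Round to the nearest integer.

F = S · (1+r/2)^(2T) / (1+q/2)^(2T)
= 22938 × 1.015797 / 1.001379 = 22938 × 1.014398
F = 23,268

23,268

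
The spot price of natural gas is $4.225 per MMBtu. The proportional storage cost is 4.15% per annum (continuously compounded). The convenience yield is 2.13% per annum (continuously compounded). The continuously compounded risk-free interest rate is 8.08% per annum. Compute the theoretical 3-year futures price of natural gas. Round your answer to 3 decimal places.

$5.720 per MMBtu

Net carry = r + u − y = 0.0808 + 0.0415 − 0.0213 = 0.1010
F = S·e^((r+u−y)T) = 4.225 · e^(0.1010 × 3) = 4.225 · e^0.303000
= 4.225 × 1.353914 = $5.720 per MMBtu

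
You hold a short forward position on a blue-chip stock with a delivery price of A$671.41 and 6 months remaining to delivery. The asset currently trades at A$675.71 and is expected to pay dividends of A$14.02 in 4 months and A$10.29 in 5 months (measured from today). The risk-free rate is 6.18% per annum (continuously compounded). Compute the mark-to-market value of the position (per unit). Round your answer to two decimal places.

PV(remaining dividends) I = 14.02·e^(−0.0618·4/12) + 10.29·e^(−0.0618·5/12) = 23.7626
Current forward F = (S − I)·e^(rT) = (675.71 − 23.7626)·e^(0.0618·6/12) = 651.9474 × 1.031382 = 672.4068
Value (long) = (F − K)·e^(−rT) = (672.4068 − 671.41) × 0.969573 = 0.9665
Short position value = −(long value) = -A$0.97

-A$0.97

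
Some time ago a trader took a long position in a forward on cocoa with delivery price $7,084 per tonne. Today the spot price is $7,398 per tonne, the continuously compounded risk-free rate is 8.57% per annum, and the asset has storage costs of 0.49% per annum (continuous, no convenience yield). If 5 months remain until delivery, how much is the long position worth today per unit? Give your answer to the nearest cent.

Current fair forward for the remaining 5 months: F = S·e^((r + u)·T), (r + u) = 0.0857 + 0.0049 = 0.0906
F = 7398 · e^(0.0906 × 5/12) = 7398 × 1.03847158 = 7682.6127
Value of long forward = (F − K)·e^(−rT) = (7682.6127 − 7084) · e^(−0.0857·5/12)
= 598.6127 × 0.96492169 = 577.61

$577.61 per tonne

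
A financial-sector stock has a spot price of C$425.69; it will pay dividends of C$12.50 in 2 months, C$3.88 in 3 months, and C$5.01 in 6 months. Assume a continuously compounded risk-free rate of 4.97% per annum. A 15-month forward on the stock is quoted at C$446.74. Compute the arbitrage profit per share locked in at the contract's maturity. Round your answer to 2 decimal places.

C$16.23 per share

PV(dividends) I = 12.50·e^(−0.0497·2/12) + 3.88·e^(−0.0497·3/12) + 5.01·e^(−0.0497·6/12) = 21.1160
Fair forward F* = (S − I)·e^(rT) = (425.69 − 21.1160)·e^0.062125 = 404.5740 × 1.064095 = 430.5052
Market C$446.74 > fair 430.5052: forward overpriced → cash-and-carry (borrow at r, buy the stock and collect the dividends, short the forward).
Profit at T = |F_mkt − F*| = |446.74 − 430.5052| = C$16.23 per share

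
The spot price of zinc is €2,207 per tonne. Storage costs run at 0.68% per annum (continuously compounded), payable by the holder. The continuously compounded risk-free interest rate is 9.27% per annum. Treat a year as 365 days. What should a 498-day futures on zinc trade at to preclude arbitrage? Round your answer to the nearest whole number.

€2,528 per tonne

Net carry = r + u − y = 0.0927 + 0.0068 − 0.0000 = 0.0995
F = S·e^((r+u−y)T) = 2207 · e^(0.0995 × 498/365) = 2207 · e^0.135756
= 2207 × 1.145402 = €2,528 per tonne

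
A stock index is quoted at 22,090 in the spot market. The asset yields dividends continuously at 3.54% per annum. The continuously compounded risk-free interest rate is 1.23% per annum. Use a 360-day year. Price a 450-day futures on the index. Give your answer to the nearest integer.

F = S·e^((r − q)T) = 22090 · e^((0.0123 − 0.0354) × 450/360)
= 22090 · e^-0.028875 = 22090 × 0.971538
F = 21,461

21,461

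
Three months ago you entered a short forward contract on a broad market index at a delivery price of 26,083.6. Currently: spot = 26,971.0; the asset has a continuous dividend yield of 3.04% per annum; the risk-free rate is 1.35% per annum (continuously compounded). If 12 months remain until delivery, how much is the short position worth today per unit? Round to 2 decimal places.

Current fair forward for the remaining 12 months: F = S·e^((r − q)·T), (r − q) = 0.0135 − 0.0304 = -0.0169
F = 26971.0 · e^(-0.0169 × 12/12) = 26971.0 × 0.98324200 = 26519.0200
Value of long forward = (F − K)·e^(−rT) = (26519.0200 − 26083.6) · e^(−0.0135·12/12)
= 435.4200 × 0.98659072 = 429.58
Short position value = −(long value) = -429.58

-429.58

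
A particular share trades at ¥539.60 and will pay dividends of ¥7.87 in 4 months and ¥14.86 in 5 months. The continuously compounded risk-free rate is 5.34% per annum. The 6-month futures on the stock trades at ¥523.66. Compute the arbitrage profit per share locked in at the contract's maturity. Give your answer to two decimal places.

¥7.67 per share

PV(dividends) I = 7.87·e^(−0.0534·4/12) + 14.86·e^(−0.0534·5/12) = 22.2642
Fair futures F* = (S − I)·e^(rT) = (539.60 − 22.2642)·e^0.026700 = 517.3358 × 1.027060 = 531.3349
Market ¥523.66 < fair 531.3349: forward underpriced → reverse cash-and-carry (short the stock, invest proceeds at r, pay the dividends, go long the forward).
Profit at T = |F_mkt − F*| = |523.66 − 531.3349| = ¥7.67 per share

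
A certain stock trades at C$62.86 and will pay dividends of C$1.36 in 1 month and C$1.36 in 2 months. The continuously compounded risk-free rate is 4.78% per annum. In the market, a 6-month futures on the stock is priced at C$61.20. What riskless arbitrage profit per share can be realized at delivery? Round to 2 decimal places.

PV(dividends) I = 1.36·e^(−0.0478·1/12) + 1.36·e^(−0.0478·2/12) = 2.7038
Fair futures F* = (S − I)·e^(rT) = (62.86 − 2.7038)·e^0.023900 = 60.1562 × 1.024188 = 61.6113
Market C$61.20 < fair 61.6113: forward underpriced → reverse cash-and-carry (short the stock, invest proceeds at r, pay the dividends, go long the forward).
Profit at T = |F_mkt − F*| = |61.20 − 61.6113| = C$0.41 per share

C$0.41 per share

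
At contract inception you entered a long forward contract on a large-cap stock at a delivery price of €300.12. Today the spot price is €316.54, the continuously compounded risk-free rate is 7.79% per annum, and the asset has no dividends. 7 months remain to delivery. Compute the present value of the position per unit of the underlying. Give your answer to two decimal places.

Current fair forward for the remaining 7 months: F = S·e^(r·T), r = 0.0779
F = 316.54 · e^(0.0779 × 7/12) = 316.54 × 1.046490 = 331.2559
Value of long forward = (F − K)·e^(−rT) = (331.2559 − 300.12) · e^(−0.0779·7/12)
= 31.1359 × 0.955575 = 29.75

€29.75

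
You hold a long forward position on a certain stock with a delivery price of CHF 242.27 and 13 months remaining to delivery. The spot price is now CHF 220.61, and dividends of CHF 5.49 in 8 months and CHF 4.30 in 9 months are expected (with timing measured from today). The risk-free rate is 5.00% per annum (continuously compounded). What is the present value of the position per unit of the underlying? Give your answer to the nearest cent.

PV(remaining dividends) I = 5.49·e^(−0.0500·8/12) + 4.30·e^(−0.0500·9/12) = 9.4518
Current forward F = (S − I)·e^(rT) = (220.61 − 9.4518)·e^(0.0500·13/12) = 211.1582 × 1.055661 = 222.9115
Value (long) = (F − K)·e^(−rT) = (222.9115 − 242.27) × 0.947274 = -18.3378
Value = -CHF 18.34

-CHF 18.34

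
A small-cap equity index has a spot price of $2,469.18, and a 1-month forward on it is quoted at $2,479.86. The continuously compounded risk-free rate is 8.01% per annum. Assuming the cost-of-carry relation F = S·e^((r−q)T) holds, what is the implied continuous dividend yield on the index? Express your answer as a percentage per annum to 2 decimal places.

From F = S·e^((r−q)T): (r − q) = ln(F/S)/T
ln(2479.86/2469.18) = ln(1.004325) = 0.004316
(r − q) = 0.004316 / (1/12) = 0.051792
q = r − ln(F/S)/T = 0.0801 − 0.051792 = 0.028308
q = 2.83%

2.83%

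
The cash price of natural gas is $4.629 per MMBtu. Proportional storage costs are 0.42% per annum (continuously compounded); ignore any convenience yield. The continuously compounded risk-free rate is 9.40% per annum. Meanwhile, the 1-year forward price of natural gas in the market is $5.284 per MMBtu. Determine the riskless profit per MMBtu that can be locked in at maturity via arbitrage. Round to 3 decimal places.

Fair forward: F* = S·e^(carry·T), with carry = (r + u) = 0.0940 + 0.0042 = 0.0982
F* = 4.629 · e^(0.0982 × 1) = 4.629 · e^0.098200 = 4.629 × 1.103183 = $5.1066
Market $5.284 > fair $5.1066: forward overpriced → cash-and-carry (buy spot, short the forward).
At maturity, profit = |F_mkt − F*| = |5.284 − 5.1066| = $0.177 per MMBtu

$0.177 per MMBtu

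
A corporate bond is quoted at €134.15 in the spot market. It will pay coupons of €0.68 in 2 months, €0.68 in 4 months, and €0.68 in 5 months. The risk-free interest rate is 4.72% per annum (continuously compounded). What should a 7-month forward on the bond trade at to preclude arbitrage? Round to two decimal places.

€135.83

PV(coupons) I = 0.68·e^(−0.0472·2/12) + 0.68·e^(−0.0472·4/12) + 0.68·e^(−0.0472·5/12)
I = 0.6747 + 0.6694 + 0.6668 = 2.0109
F = (S − I)·e^(rT) = (134.15 − 2.0109) · e^(0.0472·7/12)
= 132.1391 · e^0.027533 = 132.1391 × 1.027916 = €135.83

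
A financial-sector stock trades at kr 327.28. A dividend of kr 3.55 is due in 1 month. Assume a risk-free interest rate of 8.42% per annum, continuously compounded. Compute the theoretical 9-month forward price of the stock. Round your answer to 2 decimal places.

PV(dividends) I = 3.55·e^(−0.0842·1/12)
I = 3.5252
F = (S − I)·e^(rT) = (327.28 − 3.5252) · e^(0.0842·9/12)
= 323.7548 · e^0.063150 = 323.7548 × 1.065187 = kr 344.86

kr 344.86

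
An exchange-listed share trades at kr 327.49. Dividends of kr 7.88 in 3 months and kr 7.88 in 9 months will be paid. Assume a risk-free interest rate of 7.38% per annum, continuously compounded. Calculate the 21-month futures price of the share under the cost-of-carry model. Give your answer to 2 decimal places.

kr 355.35

PV(dividends) I = 7.88·e^(−0.0738·3/12) + 7.88·e^(−0.0738·9/12)
I = 7.7359 + 7.4557 = 15.1916
F = (S − I)·e^(rT) = (327.49 − 15.1916) · e^(0.0738·21/12)
= 312.2984 · e^0.129150 = 312.2984 × 1.137861 = kr 355.35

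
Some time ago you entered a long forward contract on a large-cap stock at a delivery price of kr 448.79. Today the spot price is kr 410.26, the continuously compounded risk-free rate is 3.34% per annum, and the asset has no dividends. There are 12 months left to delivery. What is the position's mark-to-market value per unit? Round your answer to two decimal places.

Current fair forward for the remaining 12 months: F = S·e^(r·T), r = 0.0334
F = 410.26 · e^(0.0334 × 12/12) = 410.26 × 1.033964 = 424.1941
Value of long forward = (F − K)·e^(−rT) = (424.1941 − 448.79) · e^(−0.0334·12/12)
= -24.5959 × 0.967152 = -23.79

-kr 23.79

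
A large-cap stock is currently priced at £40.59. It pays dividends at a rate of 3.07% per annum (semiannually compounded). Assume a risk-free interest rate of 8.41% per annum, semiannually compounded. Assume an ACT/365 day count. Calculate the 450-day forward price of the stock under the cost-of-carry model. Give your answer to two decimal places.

£43.27

F = S · (1+r/2)^(2T) / (1+q/2)^(2T)
= 40.59 × 1.106901 / 1.038276 = 40.59 × 1.066095
F = £43.27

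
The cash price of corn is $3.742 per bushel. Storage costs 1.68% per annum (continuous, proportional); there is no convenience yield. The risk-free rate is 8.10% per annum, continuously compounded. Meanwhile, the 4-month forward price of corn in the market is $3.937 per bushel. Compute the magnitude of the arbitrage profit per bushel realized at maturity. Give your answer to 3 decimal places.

Fair forward: F* = S·e^(carry·T), with carry = (r + u) = 0.0810 + 0.0168 = 0.0978
F* = 3.742 · e^(0.0978 × 4/12) = 3.742 · e^0.032600 = 3.742 × 1.033137 = $3.8660
Market $3.937 > fair $3.8660: forward overpriced → cash-and-carry (buy spot, short the forward).
At maturity, profit = |F_mkt − F*| = |3.937 − 3.8660| = $0.071 per bushel

$0.071 per bushel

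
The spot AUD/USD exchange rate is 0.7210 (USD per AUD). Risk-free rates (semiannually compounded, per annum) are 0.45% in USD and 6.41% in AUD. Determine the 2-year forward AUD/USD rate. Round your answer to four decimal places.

By covered interest parity, F = S · (1+r_USD/2)^(2T) / (1+r_AUD/2)^(2T)
= 0.7210 × 1.009030 / 1.134496 = 0.7210 × 0.889408
F = 0.6413 USD per AUD

0.6413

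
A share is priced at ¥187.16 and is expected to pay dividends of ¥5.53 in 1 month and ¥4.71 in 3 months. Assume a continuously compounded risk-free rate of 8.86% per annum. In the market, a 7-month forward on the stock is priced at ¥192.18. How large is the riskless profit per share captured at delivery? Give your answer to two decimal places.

PV(dividends) I = 5.53·e^(−0.0886·1/12) + 4.71·e^(−0.0886·3/12) = 10.0961
Fair forward F* = (S − I)·e^(rT) = (187.16 − 10.0961)·e^0.051683 = 177.0639 × 1.053042 = 186.4557
Market ¥192.18 > fair 186.4557: forward overpriced → cash-and-carry (borrow at r, buy the stock and collect the dividends, short the forward).
Profit at T = |F_mkt − F*| = |192.18 − 186.4557| = ¥5.72 per share

¥5.72 per share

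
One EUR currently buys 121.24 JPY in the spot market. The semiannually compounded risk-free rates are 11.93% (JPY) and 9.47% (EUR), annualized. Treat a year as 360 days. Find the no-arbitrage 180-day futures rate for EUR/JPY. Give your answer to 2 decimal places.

By covered interest parity, F = S · (1+r_JPY/2)^(2T) / (1+r_EUR/2)^(2T)
= 121.24 × 1.059650 / 1.047350 = 121.24 × 1.011744
F = 122.66 JPY per EUR

122.66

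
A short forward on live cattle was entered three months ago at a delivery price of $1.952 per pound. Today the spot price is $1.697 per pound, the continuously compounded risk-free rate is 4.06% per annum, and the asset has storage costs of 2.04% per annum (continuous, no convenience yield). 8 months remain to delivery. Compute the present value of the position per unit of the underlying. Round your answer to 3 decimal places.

Current fair forward for the remaining 8 months: F = S·e^((r + u)·T), (r + u) = 0.0406 + 0.0204 = 0.0610
F = 1.697 · e^(0.0610 × 8/12) = 1.697 × 1.041505 = 1.7674
Value of long forward = (F − K)·e^(−rT) = (1.7674 − 1.952) · e^(−0.0406·8/12)
= -0.1846 × 0.973296 = -0.180
Short position value = −(long value) = $0.180

$0.180 per pound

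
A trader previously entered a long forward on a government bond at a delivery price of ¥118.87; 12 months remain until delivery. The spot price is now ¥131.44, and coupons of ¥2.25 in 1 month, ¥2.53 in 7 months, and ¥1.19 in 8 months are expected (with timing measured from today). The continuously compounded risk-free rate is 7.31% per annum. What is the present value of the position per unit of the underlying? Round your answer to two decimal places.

¥15.16

PV(remaining coupons) I = 2.25·e^(−0.0731·1/12) + 2.53·e^(−0.0731·7/12) + 1.19·e^(−0.0731·8/12) = 5.7941
Current forward F = (S − I)·e^(rT) = (131.44 − 5.7941)·e^(0.0731·12/12) = 125.6459 × 1.075838 = 135.1746
Value (long) = (F − K)·e^(−rT) = (135.1746 − 118.87) × 0.929508 = 15.1553
Value = ¥15.16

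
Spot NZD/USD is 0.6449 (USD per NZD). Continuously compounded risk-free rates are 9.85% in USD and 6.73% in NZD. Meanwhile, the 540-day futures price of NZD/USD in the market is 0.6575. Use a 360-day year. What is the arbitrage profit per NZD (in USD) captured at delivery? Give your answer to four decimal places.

Fair futures: F* = S·e^(carry·T), with carry = (r_USD − r_NZD) = 0.0985 − 0.0673 = 0.0312
F* = 0.6449 · e^(0.0312 × 540/360) = 0.6449 · e^0.046800 = 0.6449 × 1.047912 = 0.6758
Market 0.6575 < fair 0.6758: forward underpriced → reverse cash-and-carry (short spot, go long the forward).
At maturity, profit = |F_mkt − F*| = |0.6575 − 0.6758| = 0.0183 per NZD (in USD)

0.0183 per NZD (in USD)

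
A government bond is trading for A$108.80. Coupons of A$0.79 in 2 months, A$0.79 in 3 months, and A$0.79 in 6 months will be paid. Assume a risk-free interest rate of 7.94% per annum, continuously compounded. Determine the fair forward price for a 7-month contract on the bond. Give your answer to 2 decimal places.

A$111.53

PV(coupons) I = 0.79·e^(−0.0794·2/12) + 0.79·e^(−0.0794·3/12) + 0.79·e^(−0.0794·6/12)
I = 0.7796 + 0.7745 + 0.7593 = 2.3134
F = (S − I)·e^(rT) = (108.80 − 2.3134) · e^(0.0794·7/12)
= 106.4866 · e^0.046317 = 106.4866 × 1.047406 = A$111.53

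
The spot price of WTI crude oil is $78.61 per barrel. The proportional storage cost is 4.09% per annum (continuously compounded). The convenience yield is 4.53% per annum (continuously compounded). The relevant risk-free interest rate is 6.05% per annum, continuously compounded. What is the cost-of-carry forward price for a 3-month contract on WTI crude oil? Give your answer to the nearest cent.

Net carry = r + u − y = 0.0605 + 0.0409 − 0.0453 = 0.0561
F = S·e^((r+u−y)T) = 78.61 · e^(0.0561 × 3/12) = 78.61 · e^0.014025
= 78.61 × 1.014124 = $79.72 per barrel

$79.72 per barrel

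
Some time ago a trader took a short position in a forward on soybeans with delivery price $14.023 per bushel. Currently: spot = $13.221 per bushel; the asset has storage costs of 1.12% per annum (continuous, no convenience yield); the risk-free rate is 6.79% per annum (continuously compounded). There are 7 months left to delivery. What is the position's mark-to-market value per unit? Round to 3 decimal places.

$0.171 per bushel

Current fair forward for the remaining 7 months: F = S·e^((r + u)·T), (r + u) = 0.0679 + 0.0112 = 0.0791
F = 13.221 · e^(0.0791 × 7/12) = 13.221 × 1.047223 = 13.8453
Value of long forward = (F − K)·e^(−rT) = (13.8453 − 14.023) · e^(−0.0679·7/12)
= -0.1777 × 0.961166 = -0.171
Short position value = −(long value) = $0.171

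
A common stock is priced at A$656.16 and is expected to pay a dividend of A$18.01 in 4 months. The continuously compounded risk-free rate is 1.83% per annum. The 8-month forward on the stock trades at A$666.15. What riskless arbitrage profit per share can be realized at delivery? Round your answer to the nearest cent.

A$20.06 per share

PV(dividends) I = 18.01·e^(−0.0183·4/12) = 17.9005
Fair forward F* = (S − I)·e^(rT) = (656.16 − 17.9005)·e^0.012200 = 638.2595 × 1.012275 = 646.0941
Market A$666.15 > fair 646.0941: forward overpriced → cash-and-carry (borrow at r, buy the stock and collect the dividends, short the forward).
Profit at T = |F_mkt − F*| = |666.15 − 646.0941| = A$20.06 per share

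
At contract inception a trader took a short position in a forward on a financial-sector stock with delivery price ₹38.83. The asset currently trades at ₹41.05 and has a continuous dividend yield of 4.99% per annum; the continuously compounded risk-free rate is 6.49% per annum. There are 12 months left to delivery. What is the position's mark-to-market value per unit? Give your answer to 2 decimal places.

-₹2.66

Current fair forward for the remaining 12 months: F = S·e^((r − q)·T), (r − q) = 0.0649 − 0.0499 = 0.0150
F = 41.05 · e^(0.0150 × 12/12) = 41.05 × 1.015113 = 41.6704
Value of long forward = (F − K)·e^(−rT) = (41.6704 − 38.83) · e^(−0.0649·12/12)
= 2.8404 × 0.937161 = 2.66
Short position value = −(long value) = -₹2.66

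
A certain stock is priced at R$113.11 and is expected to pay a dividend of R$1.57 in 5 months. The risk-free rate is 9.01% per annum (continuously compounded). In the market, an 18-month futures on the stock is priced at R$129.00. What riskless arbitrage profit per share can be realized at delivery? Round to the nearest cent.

PV(dividends) I = 1.57·e^(−0.0901·5/12) = 1.5122
Fair futures F* = (S − I)·e^(rT) = (113.11 − 1.5122)·e^0.135150 = 111.5978 × 1.144708 = 127.7469
Market R$129.00 > fair 127.7469: forward overpriced → cash-and-carry (borrow at r, buy the stock and collect the dividends, short the forward).
Profit at T = |F_mkt − F*| = |129.00 − 127.7469| = R$1.25 per share

R$1.25 per share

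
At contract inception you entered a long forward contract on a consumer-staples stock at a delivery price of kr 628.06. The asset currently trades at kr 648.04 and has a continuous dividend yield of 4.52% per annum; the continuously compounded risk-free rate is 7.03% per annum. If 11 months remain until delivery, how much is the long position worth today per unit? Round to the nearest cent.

kr 32.87

Current fair forward for the remaining 11 months: F = S·e^((r − q)·T), (r − q) = 0.0703 − 0.0452 = 0.0251
F = 648.04 · e^(0.0251 × 11/12) = 648.04 × 1.023275 = 663.1231
Value of long forward = (F − K)·e^(−rT) = (663.1231 − 628.06) · e^(−0.0703·11/12)
= 35.0631 × 0.937591 = 32.87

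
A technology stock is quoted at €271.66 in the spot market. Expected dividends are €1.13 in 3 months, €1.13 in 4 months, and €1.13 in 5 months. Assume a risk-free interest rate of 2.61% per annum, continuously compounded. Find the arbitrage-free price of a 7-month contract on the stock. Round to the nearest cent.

PV(dividends) I = 1.13·e^(−0.0261·3/12) + 1.13·e^(−0.0261·4/12) + 1.13·e^(−0.0261·5/12)
I = 1.1227 + 1.1202 + 1.1178 = 3.3607
F = (S − I)·e^(rT) = (271.66 − 3.3607) · e^(0.0261·7/12)
= 268.2993 · e^0.015225 = 268.2993 × 1.015341 = €272.42

€272.42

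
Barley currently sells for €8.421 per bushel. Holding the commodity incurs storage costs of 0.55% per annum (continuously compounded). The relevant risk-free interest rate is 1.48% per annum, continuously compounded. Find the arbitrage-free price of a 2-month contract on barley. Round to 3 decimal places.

Net carry = r + u − y = 0.0148 + 0.0055 − 0.0000 = 0.0203
F = S·e^((r+u−y)T) = 8.421 · e^(0.0203 × 2/12) = 8.421 · e^0.003383
= 8.421 × 1.003389 = €8.450 per bushel

€8.450 per bushel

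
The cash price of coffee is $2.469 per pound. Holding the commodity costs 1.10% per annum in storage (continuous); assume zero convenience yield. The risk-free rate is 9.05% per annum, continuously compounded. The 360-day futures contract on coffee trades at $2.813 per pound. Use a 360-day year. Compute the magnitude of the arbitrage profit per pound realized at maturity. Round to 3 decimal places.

Fair futures: F* = S·e^(carry·T), with carry = (r + u) = 0.0905 + 0.0110 = 0.1015
F* = 2.469 · e^(0.1015 × 360/360) = 2.469 · e^0.101500 = 2.469 × 1.106830 = $2.7328
Market $2.813 > fair $2.7328: forward overpriced → cash-and-carry (buy spot, short the forward).
At maturity, profit = |F_mkt − F*| = |2.813 − 2.7328| = $0.080 per pound

$0.080 per pound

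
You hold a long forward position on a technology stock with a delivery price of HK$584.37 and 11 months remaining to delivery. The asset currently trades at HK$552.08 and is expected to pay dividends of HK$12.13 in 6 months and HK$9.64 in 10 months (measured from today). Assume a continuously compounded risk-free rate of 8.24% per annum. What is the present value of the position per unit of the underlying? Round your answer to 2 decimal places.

PV(remaining dividends) I = 12.13·e^(−0.0824·6/12) + 9.64·e^(−0.0824·10/12) = 20.6407
Current forward F = (S − I)·e^(rT) = (552.08 − 20.6407)·e^(0.0824·11/12) = 531.4393 × 1.078459 = 573.1355
Value (long) = (F − K)·e^(−rT) = (573.1355 − 584.37) × 0.927249 = -10.4172
Value = -HK$10.42

-HK$10.42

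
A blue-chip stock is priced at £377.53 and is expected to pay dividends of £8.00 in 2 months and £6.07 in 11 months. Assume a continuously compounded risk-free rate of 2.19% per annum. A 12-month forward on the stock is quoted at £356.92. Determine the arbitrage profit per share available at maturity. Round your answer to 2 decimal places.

£14.74 per share

PV(dividends) I = 8.00·e^(−0.0219·2/12) + 6.07·e^(−0.0219·11/12) = 13.9202
Fair forward F* = (S − I)·e^(rT) = (377.53 − 13.9202)·e^0.021900 = 363.6098 × 1.022142 = 371.6608
Market £356.92 < fair 371.6608: forward underpriced → reverse cash-and-carry (short the stock, invest proceeds at r, pay the dividends, go long the forward).
Profit at T = |F_mkt − F*| = |356.92 − 371.6608| = £14.74 per share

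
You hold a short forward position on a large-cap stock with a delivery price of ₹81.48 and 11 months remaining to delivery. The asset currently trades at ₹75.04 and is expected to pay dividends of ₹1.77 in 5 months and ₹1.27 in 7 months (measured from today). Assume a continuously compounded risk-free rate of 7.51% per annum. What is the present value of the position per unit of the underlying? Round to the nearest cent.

PV(remaining dividends) I = 1.77·e^(−0.0751·5/12) + 1.27·e^(−0.0751·7/12) = 2.9310
Current forward F = (S − I)·e^(rT) = (75.04 − 2.9310)·e^(0.0751·11/12) = 72.1090 × 1.071267 = 77.2480
Value (long) = (F − K)·e^(−rT) = (77.2480 − 81.48) × 0.933474 = -3.9505
Short position value = −(long value) = ₹3.95

₹3.95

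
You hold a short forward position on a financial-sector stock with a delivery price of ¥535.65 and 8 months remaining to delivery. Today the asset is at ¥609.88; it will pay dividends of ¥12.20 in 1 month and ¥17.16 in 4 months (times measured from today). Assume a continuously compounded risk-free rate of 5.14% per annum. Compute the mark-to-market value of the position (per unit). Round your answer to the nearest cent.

PV(remaining dividends) I = 12.20·e^(−0.0514·1/12) + 17.16·e^(−0.0514·4/12) = 29.0164
Current forward F = (S − I)·e^(rT) = (609.88 − 29.0164)·e^(0.0514·8/12) = 580.8636 × 1.034861 = 601.1131
Value (long) = (F − K)·e^(−rT) = (601.1131 − 535.65) × 0.966314 = 63.2579
Short position value = −(long value) = -¥63.26

-¥63.26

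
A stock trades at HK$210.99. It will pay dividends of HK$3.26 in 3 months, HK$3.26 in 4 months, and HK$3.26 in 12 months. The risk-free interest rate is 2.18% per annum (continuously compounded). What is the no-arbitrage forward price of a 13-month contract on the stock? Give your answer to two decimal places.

HK$206.13

PV(dividends) I = 3.26·e^(−0.0218·3/12) + 3.26·e^(−0.0218·4/12) + 3.26·e^(−0.0218·12/12)
I = 3.2423 + 3.2364 + 3.1897 = 9.6684
F = (S − I)·e^(rT) = (210.99 − 9.6684) · e^(0.0218·13/12)
= 201.3216 · e^0.023617 = 201.3216 × 1.023898 = HK$206.13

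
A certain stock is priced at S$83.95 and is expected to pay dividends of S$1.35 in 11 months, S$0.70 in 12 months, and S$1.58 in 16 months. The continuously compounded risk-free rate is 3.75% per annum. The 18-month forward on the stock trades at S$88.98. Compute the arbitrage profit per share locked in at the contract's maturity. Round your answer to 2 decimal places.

PV(dividends) I = 1.35·e^(−0.0375·11/12) + 0.70·e^(−0.0375·12/12) + 1.58·e^(−0.0375·16/12) = 3.4816
Fair forward F* = (S − I)·e^(rT) = (83.95 − 3.4816)·e^0.056250 = 80.4684 × 1.057862 = 85.1245
Market S$88.98 > fair 85.1245: forward overpriced → cash-and-carry (borrow at r, buy the stock and collect the dividends, short the forward).
Profit at T = |F_mkt − F*| = |88.98 − 85.1245| = S$3.86 per share

S$3.86 per share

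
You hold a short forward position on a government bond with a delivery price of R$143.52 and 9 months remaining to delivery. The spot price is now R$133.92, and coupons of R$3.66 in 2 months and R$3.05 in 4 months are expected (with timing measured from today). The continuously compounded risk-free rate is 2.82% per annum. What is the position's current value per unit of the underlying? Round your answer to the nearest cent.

PV(remaining coupons) I = 3.66·e^(−0.0282·2/12) + 3.05·e^(−0.0282·4/12) = 6.6643
Current forward F = (S − I)·e^(rT) = (133.92 − 6.6643)·e^(0.0282·9/12) = 127.2557 × 1.021375 = 129.9758
Value (long) = (F − K)·e^(−rT) = (129.9758 − 143.52) × 0.979072 = -13.2607
Short position value = −(long value) = R$13.26

R$13.26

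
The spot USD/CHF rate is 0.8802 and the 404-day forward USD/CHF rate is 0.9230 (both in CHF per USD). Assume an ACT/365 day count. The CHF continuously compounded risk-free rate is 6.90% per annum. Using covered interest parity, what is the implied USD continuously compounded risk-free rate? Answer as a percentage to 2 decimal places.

2.61%

F = S·e^((r_CHF − r_USD)T) ⇒ r_USD = r_CHF − ln(F/S)/T
ln(0.9230/0.8802) = 0.047480; /(404/365) = 0.042897
r_USD = 0.0690 − 0.042897 = 0.026103
r_USD = 2.61%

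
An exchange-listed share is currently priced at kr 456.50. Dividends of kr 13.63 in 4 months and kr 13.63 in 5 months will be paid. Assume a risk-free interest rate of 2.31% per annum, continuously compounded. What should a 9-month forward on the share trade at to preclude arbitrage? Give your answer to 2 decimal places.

PV(dividends) I = 13.63·e^(−0.0231·4/12) + 13.63·e^(−0.0231·5/12)
I = 13.5255 + 13.4994 = 27.0249
F = (S − I)·e^(rT) = (456.50 − 27.0249) · e^(0.0231·9/12)
= 429.4751 · e^0.017325 = 429.4751 × 1.017476 = kr 436.98

kr 436.98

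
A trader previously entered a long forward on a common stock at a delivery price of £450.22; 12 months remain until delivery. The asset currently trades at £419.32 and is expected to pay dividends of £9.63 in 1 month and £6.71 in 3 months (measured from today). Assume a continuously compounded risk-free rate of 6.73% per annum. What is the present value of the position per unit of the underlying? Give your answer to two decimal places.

PV(remaining dividends) I = 9.63·e^(−0.0673·1/12) + 6.71·e^(−0.0673·3/12) = 16.1742
Current forward F = (S − I)·e^(rT) = (419.32 − 16.1742)·e^(0.0673·12/12) = 403.1458 × 1.069616 = 431.2112
Value (long) = (F − K)·e^(−rT) = (431.2112 − 450.22) × 0.934915 = -17.7716
Value = -£17.77

-£17.77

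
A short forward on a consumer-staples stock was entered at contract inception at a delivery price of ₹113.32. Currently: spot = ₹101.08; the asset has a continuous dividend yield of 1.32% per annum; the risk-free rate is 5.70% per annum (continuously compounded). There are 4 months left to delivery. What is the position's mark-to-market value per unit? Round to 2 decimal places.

Current fair forward for the remaining 4 months: F = S·e^((r − q)·T), (r − q) = 0.0570 − 0.0132 = 0.0438
F = 101.08 · e^(0.0438 × 4/12) = 101.08 × 1.014707 = 102.5666
Value of long forward = (F − K)·e^(−rT) = (102.5666 − 113.32) · e^(−0.0570·4/12)
= -10.7534 × 0.981179 = -10.55
Short position value = −(long value) = ₹10.55

₹10.55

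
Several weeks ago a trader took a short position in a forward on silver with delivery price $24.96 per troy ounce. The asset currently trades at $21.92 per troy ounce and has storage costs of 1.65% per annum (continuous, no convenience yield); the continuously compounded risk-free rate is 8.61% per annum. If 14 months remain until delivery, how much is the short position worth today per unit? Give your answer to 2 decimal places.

$0.23 per troy ounce

Current fair forward for the remaining 14 months: F = S·e^((r + u)·T), (r + u) = 0.0861 + 0.0165 = 0.1026
F = 21.92 · e^(0.1026 × 14/12) = 21.92 × 1.127159 = 24.7073
Value of long forward = (F − K)·e^(−rT) = (24.7073 − 24.96) · e^(−0.0861·14/12)
= -0.2527 × 0.904430 = -0.23
Short position value = −(long value) = $0.23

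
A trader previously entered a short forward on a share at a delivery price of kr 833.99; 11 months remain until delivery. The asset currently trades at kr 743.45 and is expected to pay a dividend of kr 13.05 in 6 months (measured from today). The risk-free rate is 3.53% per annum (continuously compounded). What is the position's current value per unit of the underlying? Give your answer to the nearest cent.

kr 76.81

PV(remaining dividends) I = 13.05·e^(−0.0353·6/12) = 12.8217
Current forward F = (S − I)·e^(rT) = (743.45 − 12.8217)·e^(0.0353·11/12) = 730.6283 × 1.032888 = 754.6572
Value (long) = (F − K)·e^(−rT) = (754.6572 − 833.99) × 0.968160 = -76.8068
Short position value = −(long value) = kr 76.81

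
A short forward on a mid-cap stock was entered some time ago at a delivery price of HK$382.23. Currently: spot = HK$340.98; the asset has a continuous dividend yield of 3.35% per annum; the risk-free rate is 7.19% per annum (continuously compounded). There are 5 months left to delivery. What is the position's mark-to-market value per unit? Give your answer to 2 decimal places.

Current fair forward for the remaining 5 months: F = S·e^((r − q)·T), (r − q) = 0.0719 − 0.0335 = 0.0384
F = 340.98 · e^(0.0384 × 5/12) = 340.98 × 1.016129 = 346.4797
Value of long forward = (F − K)·e^(−rT) = (346.4797 − 382.23) · e^(−0.0719·5/12)
= -35.7503 × 0.970486 = -34.70
Short position value = −(long value) = HK$34.70

HK$34.70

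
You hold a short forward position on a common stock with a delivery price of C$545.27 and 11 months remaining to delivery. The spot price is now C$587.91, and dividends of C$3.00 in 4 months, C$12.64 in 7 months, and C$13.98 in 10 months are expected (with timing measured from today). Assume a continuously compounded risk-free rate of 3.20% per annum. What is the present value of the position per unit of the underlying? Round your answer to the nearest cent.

PV(remaining dividends) I = 3.00·e^(−0.0320·4/12) + 12.64·e^(−0.0320·7/12) + 13.98·e^(−0.0320·10/12) = 28.9865
Current forward F = (S − I)·e^(rT) = (587.91 − 28.9865)·e^(0.0320·11/12) = 558.9235 × 1.029768 = 575.5615
Value (long) = (F − K)·e^(−rT) = (575.5615 − 545.27) × 0.971093 = 29.4159
Short position value = −(long value) = -C$29.42

-C$29.42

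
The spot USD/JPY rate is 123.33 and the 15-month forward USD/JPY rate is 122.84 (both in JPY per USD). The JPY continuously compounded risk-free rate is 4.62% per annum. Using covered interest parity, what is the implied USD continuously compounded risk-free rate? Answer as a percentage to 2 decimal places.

F = S·e^((r_JPY − r_USD)T) ⇒ r_USD = r_JPY − ln(F/S)/T
ln(122.84/123.33) = -0.003981; /(15/12) = -0.003185
r_USD = 0.0462 + 0.003185 = 0.049385
r_USD = 4.94%

4.94%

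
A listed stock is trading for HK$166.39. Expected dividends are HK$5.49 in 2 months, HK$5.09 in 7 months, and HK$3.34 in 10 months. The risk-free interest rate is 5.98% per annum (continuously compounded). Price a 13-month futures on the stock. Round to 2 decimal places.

HK$163.09

PV(dividends) I = 5.49·e^(−0.0598·2/12) + 5.09·e^(−0.0598·7/12) + 3.34·e^(−0.0598·10/12)
I = 5.4356 + 4.9155 + 3.1776 = 13.5287
F = (S − I)·e^(rT) = (166.39 − 13.5287) · e^(0.0598·13/12)
= 152.8613 · e^0.064783 = 152.8613 × 1.066927 = HK$163.09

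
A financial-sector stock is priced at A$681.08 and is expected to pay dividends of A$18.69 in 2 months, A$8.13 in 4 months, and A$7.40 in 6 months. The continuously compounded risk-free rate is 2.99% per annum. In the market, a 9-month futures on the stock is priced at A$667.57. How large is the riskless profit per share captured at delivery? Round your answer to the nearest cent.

PV(dividends) I = 18.69·e^(−0.0299·2/12) + 8.13·e^(−0.0299·4/12) + 7.40·e^(−0.0299·6/12) = 33.9367
Fair futures F* = (S − I)·e^(rT) = (681.08 − 33.9367)·e^0.022425 = 647.1433 × 1.022678 = 661.8192
Market A$667.57 > fair 661.8192: forward overpriced → cash-and-carry (borrow at r, buy the stock and collect the dividends, short the forward).
Profit at T = |F_mkt − F*| = |667.57 − 661.8192| = A$5.75 per share

A$5.75 per share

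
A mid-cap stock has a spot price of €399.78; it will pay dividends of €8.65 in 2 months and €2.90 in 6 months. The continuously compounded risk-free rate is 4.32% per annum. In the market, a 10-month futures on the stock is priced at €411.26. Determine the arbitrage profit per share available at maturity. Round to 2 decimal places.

PV(dividends) I = 8.65·e^(−0.0432·2/12) + 2.90·e^(−0.0432·6/12) = 11.4260
Fair futures F* = (S − I)·e^(rT) = (399.78 − 11.4260)·e^0.036000 = 388.3540 × 1.036656 = 402.5895
Market €411.26 > fair 402.5895: forward overpriced → cash-and-carry (borrow at r, buy the stock and collect the dividends, short the forward).
Profit at T = |F_mkt − F*| = |411.26 − 402.5895| = €8.67 per share

€8.67 per share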